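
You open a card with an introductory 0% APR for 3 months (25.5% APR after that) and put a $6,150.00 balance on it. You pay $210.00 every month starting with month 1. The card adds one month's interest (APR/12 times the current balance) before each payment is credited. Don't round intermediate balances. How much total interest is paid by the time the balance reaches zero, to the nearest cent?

Promo months 1–3 at r₀ = 0%/12 = 0; months 4+ at r₁ = 25.5%/12 = 0.02125.
After month 3 (no interest yet): B = $6,150.00 − 3·$210.00 = $5,520.00.
Then at r₁ with $210.00/mo: n₂ = −ln(1 − r₁·B/P)/ln(1+r₁) ≈ 38.89 → 39 more payments.
Total paid = 41·$210.00 + $186.96 = $8,796.96; interest = $8,796.96 − $6,150.00 = $2,646.96.

$2,646.96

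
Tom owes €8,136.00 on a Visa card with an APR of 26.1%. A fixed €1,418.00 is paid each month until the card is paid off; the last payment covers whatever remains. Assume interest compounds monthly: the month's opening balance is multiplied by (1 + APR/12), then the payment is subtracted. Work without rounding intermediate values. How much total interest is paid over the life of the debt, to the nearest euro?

€651

Monthly rate r = 26.1%/12 = 2.175% = 0.02175.
Payoff takes n = ⌈−ln(1 − rB₀/P)/ln(1+r)⌉ = ⌈6.195⌉ = 7 payments; the last is €278.86.
Total paid = 6·€1,418.00 + €278.86 = €8,786.86.
Total interest = total paid − principal = €8,786.86 − €8,136.00 = €650.86.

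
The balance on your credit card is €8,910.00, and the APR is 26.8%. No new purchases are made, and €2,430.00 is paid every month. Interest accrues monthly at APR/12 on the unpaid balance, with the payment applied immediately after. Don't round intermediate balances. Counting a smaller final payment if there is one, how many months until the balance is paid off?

Monthly rate r = 26.8%/12 = 2.23333% = 0.0223333.
Recurrence: B ← B·(1+r) − €2,430.00.
Month 1: interest €198.99; balance after payment €6,678.99.
Month 2: interest €149.16; balance after payment €4,398.15.
Month 3: interest €98.23; balance after payment €2,066.38.
Month 4: interest €46.15; balance after payment €0.00.

4 months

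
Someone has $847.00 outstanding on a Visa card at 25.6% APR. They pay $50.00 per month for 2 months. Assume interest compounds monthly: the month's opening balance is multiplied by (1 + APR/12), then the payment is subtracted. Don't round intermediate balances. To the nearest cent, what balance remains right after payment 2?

Monthly rate r = 25.6%/12 = 2.13333% = 0.0213333.
Each month: B ← B·(1+r) − $50.00.
Month 1: interest $18.07; balance after payment $815.07.
Month 2: interest $17.39; balance after payment $782.46.

$782.46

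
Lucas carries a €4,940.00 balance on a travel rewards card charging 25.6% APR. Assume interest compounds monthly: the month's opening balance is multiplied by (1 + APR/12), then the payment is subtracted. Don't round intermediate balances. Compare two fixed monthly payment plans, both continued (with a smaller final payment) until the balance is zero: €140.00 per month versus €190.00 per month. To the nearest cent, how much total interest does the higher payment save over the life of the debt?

Monthly rate r = 25.6%/12 = 2.13333% = 0.0213333.
At €140.00/mo: n = ⌈−ln(1 − rB₀/P)/ln(1+r)⌉ = 67 payments (last €28.17); total interest = total paid − €4,940.00 = €4,328.17.
At €190.00/mo: 39 payments (last €61.57); total interest €2,341.57.
Interest saved = €4,328.17 − €2,341.57 = €1,986.60.

€1,986.60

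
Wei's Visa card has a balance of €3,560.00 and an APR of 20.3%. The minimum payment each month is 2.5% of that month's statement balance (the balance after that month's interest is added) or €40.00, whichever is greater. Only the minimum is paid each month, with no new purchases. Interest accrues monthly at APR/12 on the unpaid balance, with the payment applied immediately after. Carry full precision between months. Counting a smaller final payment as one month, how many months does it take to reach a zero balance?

161 months

Monthly rate r = 20.3%/12 = 1.69167% = 0.0169167.
While 2.5% of the post-interest balance exceeds €40.00, each month B ← (B·(1+r))·(1 − 0.025), i.e. B shrinks by the factor (1+r)·0.975 = 0.99149.
This holds for months 1–96. Entering month 97 the balance is €1,567.79; 2.5% of the post-interest balance is now below €40.00, so the flat €40.00 minimum applies from here.
From month 97 a fixed €40.00 at rate r clears €1,567.79 in 65 more payments. Total: 96 + 65 = 161 months.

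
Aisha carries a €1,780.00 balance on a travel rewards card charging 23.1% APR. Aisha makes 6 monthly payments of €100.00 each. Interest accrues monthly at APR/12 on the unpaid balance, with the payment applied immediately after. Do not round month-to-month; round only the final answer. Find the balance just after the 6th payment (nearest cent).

€1,366.11

Monthly rate r = 23.1%/12 = 1.925% = 0.01925.
Each month: B ← B·(1+r) − €100.00.
Month 1: interest €34.27; balance after payment €1,714.27.
Month 2: interest €33.00; balance after payment €1,647.26.
Month 3: interest €31.71; balance after payment €1,578.97.
Month 4: interest €30.40; balance after payment €1,509.37.
Month 5: interest €29.06; balance after payment €1,438.43.
Month 6: interest €27.69; balance after payment €1,366.11.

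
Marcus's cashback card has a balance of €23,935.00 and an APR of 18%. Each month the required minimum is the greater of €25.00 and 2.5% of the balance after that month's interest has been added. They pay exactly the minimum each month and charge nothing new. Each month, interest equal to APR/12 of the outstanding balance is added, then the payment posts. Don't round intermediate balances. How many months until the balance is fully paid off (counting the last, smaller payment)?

366 months

Monthly rate r = 18%/12 = 1.5% = 0.015.
While 2.5% of the post-interest balance exceeds €25.00, each month B ← (B·(1+r))·(1 − 0.025), i.e. B shrinks by the factor (1+r)·0.975 = 0.98962.
This holds for months 1–306. Entering month 307 the balance is €984.14; 2.5% of the post-interest balance is now below €25.00, so the flat €25.00 minimum applies from here.
From month 307 a fixed €25.00 at rate r clears €984.14 in 60 more payments. Total: 306 + 60 = 366 months.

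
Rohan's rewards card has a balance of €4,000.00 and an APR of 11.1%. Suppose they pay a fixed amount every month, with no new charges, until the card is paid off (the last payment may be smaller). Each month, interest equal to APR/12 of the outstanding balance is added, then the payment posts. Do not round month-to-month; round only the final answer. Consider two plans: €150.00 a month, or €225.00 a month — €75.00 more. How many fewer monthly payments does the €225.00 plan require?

11 fewer payments

Monthly rate r = 11.1%/12 = 0.925% = 0.00925.
At €150.00/mo: n = ⌈−ln(1 − rB₀/P)/ln(1+r)⌉ = 31 payments (last €114.54); total interest = total paid − €4,000.00 = €614.54.
At €225.00/mo: 20 payments (last €115.51); total interest €390.51.
Payments saved = 31 − 20 = 11.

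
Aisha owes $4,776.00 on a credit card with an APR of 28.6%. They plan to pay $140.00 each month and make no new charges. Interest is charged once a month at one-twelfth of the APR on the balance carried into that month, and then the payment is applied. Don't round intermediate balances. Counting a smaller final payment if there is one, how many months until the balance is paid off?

Monthly rate r = 28.6%/12 = 2.38333% = 0.0238333.
Recurrence: B ← B·(1+r) − $140.00.
Month 1: interest $113.83; balance after payment $4,749.83.
Month 2: interest $113.20; balance after payment $4,723.03.
Closed form: n = −ln(1 − rB₀/P)/ln(1+r) = −ln(0.18694)/ln(1.02383) ≈ 71.197, so the balance reaches zero during payment 72.

72 payments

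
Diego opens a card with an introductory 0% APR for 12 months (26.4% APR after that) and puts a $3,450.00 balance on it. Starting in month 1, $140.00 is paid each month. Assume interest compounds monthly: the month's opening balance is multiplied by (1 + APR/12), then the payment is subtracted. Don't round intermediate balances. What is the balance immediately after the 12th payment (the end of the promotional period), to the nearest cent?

Promo months 1–12 at r₀ = 0%/12 = 0; months 13+ at r₁ = 26.4%/12 = 0.022.
After month 12 (no interest yet): B = $3,450.00 − 12·$140.00 = $1,770.00.

$1,770.00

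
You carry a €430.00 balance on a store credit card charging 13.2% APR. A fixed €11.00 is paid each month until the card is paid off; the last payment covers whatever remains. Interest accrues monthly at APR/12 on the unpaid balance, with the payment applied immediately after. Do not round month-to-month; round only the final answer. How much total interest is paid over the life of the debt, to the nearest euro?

Monthly rate r = 13.2%/12 = 1.1% = 0.011.
Payoff takes n = ⌈−ln(1 − rB₀/P)/ln(1+r)⌉ = ⌈51.382⌉ = 52 payments; the last is €4.22.
Total paid = 51·€11.00 + €4.22 = €565.22.
Total interest = total paid − principal = €565.22 − €430.00 = €135.22.

€135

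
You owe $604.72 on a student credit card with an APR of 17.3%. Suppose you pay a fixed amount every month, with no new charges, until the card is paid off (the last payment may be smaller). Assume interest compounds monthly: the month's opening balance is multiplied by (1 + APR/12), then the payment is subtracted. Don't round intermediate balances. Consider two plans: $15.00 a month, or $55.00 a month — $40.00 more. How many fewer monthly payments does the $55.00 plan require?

Monthly rate r = 17.3%/12 = 1.44167% = 0.0144167.
At $15.00/mo: n = ⌈−ln(1 − rB₀/P)/ln(1+r)⌉ = 61 payments (last $12.12); total interest = total paid − $604.72 = $307.40.
At $55.00/mo: 13 payments (last $3.16); total interest $58.44.
Payments saved = 61 − 13 = 48.

48 fewer payments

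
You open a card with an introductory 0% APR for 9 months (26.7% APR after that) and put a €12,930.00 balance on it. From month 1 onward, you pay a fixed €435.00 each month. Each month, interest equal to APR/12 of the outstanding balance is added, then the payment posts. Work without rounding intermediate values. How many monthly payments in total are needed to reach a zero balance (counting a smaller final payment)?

Promo months 1–9 at r₀ = 0%/12 = 0; months 10+ at r₁ = 26.7%/12 = 0.02225.
After month 9 (no interest yet): B = €12,930.00 − 9·€435.00 = €9,015.00.
Then at r₁ with €435.00/mo: n₂ = −ln(1 − r₁·B/P)/ln(1+r₁) ≈ 28.09 → 29 more payments.

38 payments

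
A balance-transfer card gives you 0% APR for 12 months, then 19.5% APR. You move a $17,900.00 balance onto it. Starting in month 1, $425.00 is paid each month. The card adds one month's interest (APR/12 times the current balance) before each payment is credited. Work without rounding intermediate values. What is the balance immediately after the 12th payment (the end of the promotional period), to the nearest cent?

Promo months 1–12 at r₀ = 0%/12 = 0; months 13+ at r₁ = 19.5%/12 = 0.01625.
After month 12 (no interest yet): B = $17,900.00 − 12·$425.00 = $12,800.00.

$12,800.00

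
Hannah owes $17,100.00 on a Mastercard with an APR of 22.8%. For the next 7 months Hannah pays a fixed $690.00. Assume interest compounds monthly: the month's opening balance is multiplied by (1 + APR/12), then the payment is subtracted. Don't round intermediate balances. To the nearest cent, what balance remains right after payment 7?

Monthly rate r = 22.8%/12 = 1.9% = 0.019.
Each month: B ← B·(1+r) − $690.00.
Month 1: interest $324.90; balance after payment $16,734.90.
Month 2: interest $317.96; balance after payment $16,362.86.
Month 3: interest $310.89; balance after payment $15,983.76.
Month 4: interest $303.69; balance after payment $15,597.45.
Month 5: interest $296.35; balance after payment $15,203.80.
Month 6: interest $288.87; balance after payment $14,802.67.
Month 7: interest $281.25; balance after payment $14,393.92.

$14,393.92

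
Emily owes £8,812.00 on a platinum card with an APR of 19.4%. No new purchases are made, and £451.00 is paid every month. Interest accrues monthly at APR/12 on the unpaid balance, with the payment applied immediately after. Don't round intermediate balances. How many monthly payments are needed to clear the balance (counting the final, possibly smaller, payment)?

Monthly rate r = 19.4%/12 = 1.61667% = 0.0161667.
Recurrence: B ← B·(1+r) − £451.00.
Month 1: interest £142.46; balance after payment £8,503.46.
Month 2: interest £137.47; balance after payment £8,189.93.
Closed form: n = −ln(1 − rB₀/P)/ln(1+r) = −ln(0.68412)/ln(1.01617) ≈ 23.671, so the balance reaches zero during payment 24.

24 payments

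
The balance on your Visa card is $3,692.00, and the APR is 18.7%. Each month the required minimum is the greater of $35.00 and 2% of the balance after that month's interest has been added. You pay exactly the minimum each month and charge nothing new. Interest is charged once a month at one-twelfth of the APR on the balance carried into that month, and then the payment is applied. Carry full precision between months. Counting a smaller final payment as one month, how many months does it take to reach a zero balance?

Monthly rate r = 18.7%/12 = 1.55833% = 0.0155833.
While 2% of the post-interest balance exceeds $35.00, each month B ← (B·(1+r))·(1 − 0.02), i.e. B shrinks by the factor (1+r)·0.98 = 0.99527.
This holds for months 1–161. Entering month 162 the balance is $1,721.34; 2% of the post-interest balance is now below $35.00, so the flat $35.00 minimum applies from here.
From month 162 a fixed $35.00 at rate r clears $1,721.34 in 95 more payments. Total: 161 + 95 = 256 months.

256 months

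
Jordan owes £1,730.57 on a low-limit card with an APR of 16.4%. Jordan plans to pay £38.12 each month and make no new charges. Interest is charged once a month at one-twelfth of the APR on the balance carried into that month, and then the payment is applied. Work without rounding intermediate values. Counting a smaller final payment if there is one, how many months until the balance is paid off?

72 months

Monthly rate r = 16.4%/12 = 1.36667% = 0.0136667.
Recurrence: B ← B·(1+r) − £38.12.
Month 1: interest £23.65; balance after payment £1,716.10.
Month 2: interest £23.45; balance after payment £1,701.43.
Closed form: n = −ln(1 − rB₀/P)/ln(1+r) = −ln(0.37956)/ln(1.01367) ≈ 71.367, so the balance reaches zero during payment 72.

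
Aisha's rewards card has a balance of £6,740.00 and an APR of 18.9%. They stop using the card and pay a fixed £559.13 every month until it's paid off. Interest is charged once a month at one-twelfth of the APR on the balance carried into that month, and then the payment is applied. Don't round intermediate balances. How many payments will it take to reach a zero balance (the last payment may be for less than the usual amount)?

Monthly rate r = 18.9%/12 = 1.575% = 0.01575.
Recurrence: B ← B·(1+r) − £559.13.
Month 1: interest £106.16; balance after payment £6,287.02.
Month 2: interest £99.02; balance after payment £5,826.92.
Closed form: n = −ln(1 − rB₀/P)/ln(1+r) = −ln(0.81014)/ln(1.01575) ≈ 13.473, so the balance reaches zero during payment 14.

14 months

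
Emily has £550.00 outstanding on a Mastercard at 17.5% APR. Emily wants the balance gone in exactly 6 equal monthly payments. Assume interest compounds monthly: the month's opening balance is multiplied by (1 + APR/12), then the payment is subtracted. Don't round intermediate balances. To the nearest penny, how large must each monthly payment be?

Monthly rate r = 17.5%/12 = 1.45833% = 0.0145833.
Level-payment amortization: P = B₀·r / (1 − (1+r)^(−n)) = 550.00·0.0145833 / (1 − 1.01458^(−6)).
Denominator 1 − (1+r)^(−6) = 0.0832020005.
P = 8.02083 / 0.0832020005 ≈ 96.40.

£96.40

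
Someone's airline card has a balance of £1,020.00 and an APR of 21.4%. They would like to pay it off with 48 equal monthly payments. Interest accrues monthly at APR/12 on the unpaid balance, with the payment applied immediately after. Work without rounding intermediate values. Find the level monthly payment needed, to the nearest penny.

£31.80

Monthly rate r = 21.4%/12 = 1.78333% = 0.0178333.
Level-payment amortization: P = B₀·r / (1 − (1+r)^(−n)) = 1020.00·0.0178333 / (1 − 1.01783^(−48)).
Denominator 1 − (1+r)^(−48) = 0.571925007.
P = 18.19 / 0.571925007 ≈ 31.80.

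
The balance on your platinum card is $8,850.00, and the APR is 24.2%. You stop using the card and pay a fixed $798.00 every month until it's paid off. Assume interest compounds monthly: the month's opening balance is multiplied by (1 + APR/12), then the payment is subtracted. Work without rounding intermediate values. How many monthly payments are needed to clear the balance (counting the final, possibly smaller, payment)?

Monthly rate r = 24.2%/12 = 2.01667% = 0.0201667.
Recurrence: B ← B·(1+r) − $798.00.
Month 1: interest $178.47; balance after payment $8,230.48.
Month 2: interest $165.98; balance after payment $7,598.46.
Closed form: n = −ln(1 − rB₀/P)/ln(1+r) = −ln(0.77635)/ln(1.02017) ≈ 12.679, so the balance reaches zero during payment 13.

13 payments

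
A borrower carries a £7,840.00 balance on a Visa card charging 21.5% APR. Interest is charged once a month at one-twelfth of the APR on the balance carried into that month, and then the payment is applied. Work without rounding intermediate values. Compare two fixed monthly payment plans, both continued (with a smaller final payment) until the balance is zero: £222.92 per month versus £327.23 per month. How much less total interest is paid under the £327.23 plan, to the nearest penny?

Monthly rate r = 21.5%/12 = 1.79167% = 0.0179167.
At £222.92/mo: n = ⌈−ln(1 − rB₀/P)/ln(1+r)⌉ = 57 payments (last £1.64); total interest = total paid − £7,840.00 = £4,645.16.
At £327.23/mo: 32 payments (last £190.90); total interest £2,495.03.
Interest saved = £4,645.16 − £2,495.03 = £2,150.13.

£2,150.13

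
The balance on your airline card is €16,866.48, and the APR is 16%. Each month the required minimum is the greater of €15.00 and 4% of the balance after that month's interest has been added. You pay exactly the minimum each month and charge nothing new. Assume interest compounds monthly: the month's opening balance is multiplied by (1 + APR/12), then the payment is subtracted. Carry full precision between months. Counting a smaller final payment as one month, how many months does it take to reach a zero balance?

169 months

Monthly rate r = 16%/12 = 1.33333% = 0.0133333.
While 4% of the post-interest balance exceeds €15.00, each month B ← (B·(1+r))·(1 − 0.04), i.e. B shrinks by the factor (1+r)·0.96 = 0.9728.
This holds for months 1–139. Entering month 140 the balance is €365.01; 4% of the post-interest balance is now below €15.00, so the flat €15.00 minimum applies from here.
From month 140 a fixed €15.00 at rate r clears €365.01 in 30 more payments. Total: 139 + 30 = 169 months.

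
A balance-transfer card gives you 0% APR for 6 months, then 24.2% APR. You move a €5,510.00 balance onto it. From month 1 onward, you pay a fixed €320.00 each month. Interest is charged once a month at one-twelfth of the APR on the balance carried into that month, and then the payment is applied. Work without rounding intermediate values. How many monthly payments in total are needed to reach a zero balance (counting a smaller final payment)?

19 months

Promo months 1–6 at r₀ = 0%/12 = 0; months 7+ at r₁ = 24.2%/12 = 0.0201667.
After month 6 (no interest yet): B = €5,510.00 − 6·€320.00 = €3,590.00.
Then at r₁ with €320.00/mo: n₂ = −ln(1 − r₁·B/P)/ln(1+r₁) ≈ 12.85 → 13 more payments.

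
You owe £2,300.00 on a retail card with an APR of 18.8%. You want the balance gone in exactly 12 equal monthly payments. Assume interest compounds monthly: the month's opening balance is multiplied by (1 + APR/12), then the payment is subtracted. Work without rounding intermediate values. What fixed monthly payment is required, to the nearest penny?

£211.74

Monthly rate r = 18.8%/12 = 1.56667% = 0.0156667.
Level-payment amortization: P = B₀·r / (1 − (1+r)^(−n)) = 2300.00·0.0156667 / (1 − 1.01567^(−12)).
Denominator 1 − (1+r)^(−12) = 0.170176736.
P = 36.0333 / 0.170176736 ≈ 211.74.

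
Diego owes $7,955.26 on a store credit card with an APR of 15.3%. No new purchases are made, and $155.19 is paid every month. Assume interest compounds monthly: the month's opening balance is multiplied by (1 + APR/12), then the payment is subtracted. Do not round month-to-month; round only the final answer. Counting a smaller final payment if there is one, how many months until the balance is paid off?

Monthly rate r = 15.3%/12 = 1.275% = 0.01275.
Recurrence: B ← B·(1+r) − $155.19.
Month 1: interest $101.43; balance after payment $7,901.50.
Month 2: interest $100.74; balance after payment $7,847.05.
Closed form: n = −ln(1 − rB₀/P)/ln(1+r) = −ln(0.34642)/ln(1.01275) ≈ 83.675, so the balance reaches zero during payment 84.

84 payments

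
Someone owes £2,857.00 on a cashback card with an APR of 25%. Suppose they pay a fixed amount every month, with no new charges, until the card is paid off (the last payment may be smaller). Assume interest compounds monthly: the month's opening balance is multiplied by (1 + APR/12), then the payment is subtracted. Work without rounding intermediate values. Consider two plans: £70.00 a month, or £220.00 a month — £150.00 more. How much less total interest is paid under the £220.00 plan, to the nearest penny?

Monthly rate r = 25%/12 = 2.08333% = 0.0208333.
At £70.00/mo: n = ⌈−ln(1 − rB₀/P)/ln(1+r)⌉ = 93 payments (last £7.30); total interest = total paid − £2,857.00 = £3,590.30.
At £220.00/mo: 16 payments (last £66.35); total interest £509.35.
Interest saved = £3,590.30 − £509.35 = £3,080.95.

£3,080.95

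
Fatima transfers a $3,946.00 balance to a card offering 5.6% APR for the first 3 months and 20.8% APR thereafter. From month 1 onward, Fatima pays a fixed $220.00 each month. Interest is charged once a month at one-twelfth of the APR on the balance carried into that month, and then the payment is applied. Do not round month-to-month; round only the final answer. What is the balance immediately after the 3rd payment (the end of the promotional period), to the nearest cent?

$3,338.42

Promo months 1–3 at r₀ = 5.6%/12 = 0.00466667; months 4+ at r₁ = 20.8%/12 = 0.0173333.
After month 3: iterate B ← B·(1+r₀) − $220.00 for 3 months → $3,338.42.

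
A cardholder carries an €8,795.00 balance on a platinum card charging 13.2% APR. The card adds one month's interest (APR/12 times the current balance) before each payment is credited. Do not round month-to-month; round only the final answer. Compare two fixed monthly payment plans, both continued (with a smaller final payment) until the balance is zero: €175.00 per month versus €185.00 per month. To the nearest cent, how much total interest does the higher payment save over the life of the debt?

Monthly rate r = 13.2%/12 = 1.1% = 0.011.
At €175.00/mo: n = ⌈−ln(1 − rB₀/P)/ln(1+r)⌉ = 74 payments (last €99.37); total interest = total paid − €8,795.00 = €4,079.37.
At €185.00/mo: 68 payments (last €121.13); total interest €3,721.13.
Interest saved = €4,079.37 − €3,721.13 = €358.24.

€358.24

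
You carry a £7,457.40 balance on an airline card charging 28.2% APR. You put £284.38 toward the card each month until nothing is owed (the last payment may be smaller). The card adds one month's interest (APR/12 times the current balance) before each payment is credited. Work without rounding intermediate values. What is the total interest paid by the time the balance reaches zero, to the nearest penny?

£4,268.98

Monthly rate r = 28.2%/12 = 2.35% = 0.0235.
Payoff takes n = ⌈−ln(1 − rB₀/P)/ln(1+r)⌉ = ⌈41.233⌉ = 42 payments; the last is £66.80.
Total paid = 41·£284.38 + £66.80 = £11,726.38.
Total interest = total paid − principal = £11,726.38 − £7,457.40 = £4,268.98.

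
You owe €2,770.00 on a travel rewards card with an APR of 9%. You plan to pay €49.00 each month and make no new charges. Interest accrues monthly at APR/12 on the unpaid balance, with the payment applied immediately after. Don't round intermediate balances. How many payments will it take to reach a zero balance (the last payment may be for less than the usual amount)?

Monthly rate r = 9%/12 = 0.75% = 0.0075.
Recurrence: B ← B·(1+r) − €49.00.
Month 1: interest €20.77; balance after payment €2,741.78.
Month 2: interest €20.56; balance after payment €2,713.34.
Closed form: n = −ln(1 − rB₀/P)/ln(1+r) = −ln(0.57602)/ln(1.0075) ≈ 73.824, so the balance reaches zero during payment 74.

74 months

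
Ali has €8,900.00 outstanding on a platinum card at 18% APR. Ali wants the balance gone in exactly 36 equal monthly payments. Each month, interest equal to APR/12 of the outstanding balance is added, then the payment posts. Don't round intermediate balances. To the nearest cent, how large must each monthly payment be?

€321.76

Monthly rate r = 18%/12 = 1.5% = 0.015.
Level-payment amortization: P = B₀·r / (1 − (1+r)^(−n)) = 8900.00·0.015 / (1 − 1.015^(−36)).
Denominator 1 − (1+r)^(−36) = 0.414910265.
P = 133.5 / 0.414910265 ≈ 321.76.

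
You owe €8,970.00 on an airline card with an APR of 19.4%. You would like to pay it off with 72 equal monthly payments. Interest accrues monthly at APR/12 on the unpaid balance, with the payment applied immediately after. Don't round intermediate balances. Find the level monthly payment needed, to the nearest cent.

€211.75

Monthly rate r = 19.4%/12 = 1.61667% = 0.0161667.
Level-payment amortization: P = B₀·r / (1 − (1+r)^(−n)) = 8970.00·0.0161667 / (1 − 1.01617^(−72)).
Denominator 1 − (1+r)^(−72) = 0.684845156.
P = 145.015 / 0.684845156 ≈ 211.75.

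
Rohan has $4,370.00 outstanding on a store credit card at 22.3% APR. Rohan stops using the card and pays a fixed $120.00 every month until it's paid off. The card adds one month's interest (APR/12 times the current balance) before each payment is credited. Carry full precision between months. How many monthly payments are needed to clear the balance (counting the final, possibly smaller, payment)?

Monthly rate r = 22.3%/12 = 1.85833% = 0.0185833.
Recurrence: B ← B·(1+r) − $120.00.
Month 1: interest $81.21; balance after payment $4,331.21.
Month 2: interest $80.49; balance after payment $4,291.70.
Closed form: n = −ln(1 − rB₀/P)/ln(1+r) = −ln(0.32326)/ln(1.01858) ≈ 61.333, so the balance reaches zero during payment 62.

62 payments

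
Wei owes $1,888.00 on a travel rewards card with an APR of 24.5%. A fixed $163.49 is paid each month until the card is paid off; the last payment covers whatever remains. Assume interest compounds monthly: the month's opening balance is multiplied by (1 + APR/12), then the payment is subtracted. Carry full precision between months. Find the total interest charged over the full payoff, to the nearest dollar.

Monthly rate r = 24.5%/12 = 2.04167% = 0.0204167.
Payoff takes n = ⌈−ln(1 − rB₀/P)/ln(1+r)⌉ = ⌈13.304⌉ = 14 payments; the last is $50.08.
Total paid = 13·$163.49 + $50.08 = $2,175.45.
Total interest = total paid − principal = $2,175.45 − $1,888.00 = $287.45.

$287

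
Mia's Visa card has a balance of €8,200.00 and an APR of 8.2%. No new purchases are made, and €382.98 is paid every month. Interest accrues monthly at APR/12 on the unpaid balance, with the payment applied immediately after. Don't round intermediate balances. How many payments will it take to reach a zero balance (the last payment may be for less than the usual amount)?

24 months

Monthly rate r = 8.2%/12 = 0.683333% = 0.00683333.
Recurrence: B ← B·(1+r) − €382.98.
Month 1: interest €56.03; balance after payment €7,873.05.
Month 2: interest €53.80; balance after payment €7,543.87.
Closed form: n = −ln(1 − rB₀/P)/ln(1+r) = −ln(0.85369)/ln(1.00683) ≈ 23.228, so the balance reaches zero during payment 24.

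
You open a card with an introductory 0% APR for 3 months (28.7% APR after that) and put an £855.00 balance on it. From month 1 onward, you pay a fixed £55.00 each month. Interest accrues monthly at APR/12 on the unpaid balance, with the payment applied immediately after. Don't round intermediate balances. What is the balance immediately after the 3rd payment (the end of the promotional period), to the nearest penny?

£690.00

Promo months 1–3 at r₀ = 0%/12 = 0; months 4+ at r₁ = 28.7%/12 = 0.0239167.
After month 3 (no interest yet): B = £855.00 − 3·£55.00 = £690.00.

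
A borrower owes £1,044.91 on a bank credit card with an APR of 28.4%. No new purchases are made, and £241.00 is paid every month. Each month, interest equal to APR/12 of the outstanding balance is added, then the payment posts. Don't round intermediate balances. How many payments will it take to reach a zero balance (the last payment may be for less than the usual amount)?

5 payments

Monthly rate r = 28.4%/12 = 2.36667% = 0.0236667.
Recurrence: B ← B·(1+r) − £241.00.
Month 1: interest £24.73; balance after payment £828.64.
Month 2: interest £19.61; balance after payment £607.25.
Month 3: interest £14.37; balance after payment £380.62.
Month 4: interest £9.01; balance after payment £148.63.
Month 5: interest £3.52; balance after payment £0.00.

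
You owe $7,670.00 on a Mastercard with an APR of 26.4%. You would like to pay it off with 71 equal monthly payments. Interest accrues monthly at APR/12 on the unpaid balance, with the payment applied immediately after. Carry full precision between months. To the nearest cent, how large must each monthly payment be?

$214.49

Monthly rate r = 26.4%/12 = 2.2% = 0.022.
Level-payment amortization: P = B₀·r / (1 − (1+r)^(−n)) = 7670.00·0.022 / (1 − 1.022^(−71)).
Denominator 1 − (1+r)^(−71) = 0.786702189.
P = 168.74 / 0.786702189 ≈ 214.49.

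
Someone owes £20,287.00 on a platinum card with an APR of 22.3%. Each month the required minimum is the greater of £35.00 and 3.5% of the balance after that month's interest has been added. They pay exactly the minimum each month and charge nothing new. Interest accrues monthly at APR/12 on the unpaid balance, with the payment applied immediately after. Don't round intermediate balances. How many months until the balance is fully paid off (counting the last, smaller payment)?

216 months

Monthly rate r = 22.3%/12 = 1.85833% = 0.0185833.
While 3.5% of the post-interest balance exceeds £35.00, each month B ← (B·(1+r))·(1 − 0.035), i.e. B shrinks by the factor (1+r)·0.965 = 0.98293.
This holds for months 1–176. Entering month 177 the balance is £980.44; 3.5% of the post-interest balance is now below £35.00, so the flat £35.00 minimum applies from here.
From month 177 a fixed £35.00 at rate r clears £980.44 in 40 more payments. Total: 176 + 40 = 216 months.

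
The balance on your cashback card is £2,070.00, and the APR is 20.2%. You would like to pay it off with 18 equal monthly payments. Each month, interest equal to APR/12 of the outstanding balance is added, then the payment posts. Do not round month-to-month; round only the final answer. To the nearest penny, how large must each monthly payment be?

Monthly rate r = 20.2%/12 = 1.68333% = 0.0168333.
Level-payment amortization: P = B₀·r / (1 − (1+r)^(−n)) = 2070.00·0.0168333 / (1 − 1.01683^(−18)).
Denominator 1 − (1+r)^(−18) = 0.259535815.
P = 34.845 / 0.259535815 ≈ 134.26.

£134.26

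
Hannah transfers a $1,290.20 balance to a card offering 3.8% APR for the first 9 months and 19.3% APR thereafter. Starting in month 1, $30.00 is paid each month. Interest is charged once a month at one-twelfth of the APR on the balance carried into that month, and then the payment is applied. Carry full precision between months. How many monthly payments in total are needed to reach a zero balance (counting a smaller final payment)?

62 payments

Promo months 1–9 at r₀ = 3.8%/12 = 0.00316667; months 10+ at r₁ = 19.3%/12 = 0.0160833.
After month 9: iterate B ← B·(1+r₀) − $30.00 for 9 months → $1,053.99.
Then at r₁ with $30.00/mo: n₂ = −ln(1 − r₁·B/P)/ln(1+r₁) ≈ 52.18 → 53 more payments.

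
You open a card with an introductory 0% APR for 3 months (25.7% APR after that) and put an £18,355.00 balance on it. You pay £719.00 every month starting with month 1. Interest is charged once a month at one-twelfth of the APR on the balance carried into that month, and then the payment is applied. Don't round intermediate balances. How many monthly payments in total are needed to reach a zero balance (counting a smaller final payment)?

Promo months 1–3 at r₀ = 0%/12 = 0; months 4+ at r₁ = 25.7%/12 = 0.0214167.
After month 3 (no interest yet): B = £18,355.00 − 3·£719.00 = £16,198.00.
Then at r₁ with £719.00/mo: n₂ = −ln(1 − r₁·B/P)/ln(1+r₁) ≈ 31.09 → 32 more payments.

35 payments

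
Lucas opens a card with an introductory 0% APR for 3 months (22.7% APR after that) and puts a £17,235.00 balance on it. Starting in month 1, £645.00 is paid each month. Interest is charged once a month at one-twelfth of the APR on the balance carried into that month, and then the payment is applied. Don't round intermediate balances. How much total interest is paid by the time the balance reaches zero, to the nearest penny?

Promo months 1–3 at r₀ = 0%/12 = 0; months 4+ at r₁ = 22.7%/12 = 0.0189167.
After month 3 (no interest yet): B = £17,235.00 − 3·£645.00 = £15,300.00.
Then at r₁ with £645.00/mo: n₂ = −ln(1 − r₁·B/P)/ln(1+r₁) ≈ 31.78 → 32 more payments.
Total paid = 34·£645.00 + £502.69 = £22,432.69; interest = £22,432.69 − £17,235.00 = £5,197.69.

£5,197.69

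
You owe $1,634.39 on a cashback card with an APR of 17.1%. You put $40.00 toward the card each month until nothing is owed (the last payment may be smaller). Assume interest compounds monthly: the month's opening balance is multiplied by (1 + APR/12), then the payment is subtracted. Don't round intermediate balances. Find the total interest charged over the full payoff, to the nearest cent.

$833.26

Monthly rate r = 17.1%/12 = 1.425% = 0.01425.
Payoff takes n = ⌈−ln(1 − rB₀/P)/ln(1+r)⌉ = ⌈61.690⌉ = 62 payments; the last is $27.65.
Total paid = 61·$40.00 + $27.65 = $2,467.65.
Total interest = total paid − principal = $2,467.65 − $1,634.39 = $833.26.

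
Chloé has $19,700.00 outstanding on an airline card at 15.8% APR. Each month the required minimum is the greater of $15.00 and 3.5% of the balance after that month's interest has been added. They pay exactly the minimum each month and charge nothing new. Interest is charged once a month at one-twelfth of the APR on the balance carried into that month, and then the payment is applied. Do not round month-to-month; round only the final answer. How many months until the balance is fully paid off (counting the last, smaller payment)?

Monthly rate r = 15.8%/12 = 1.31667% = 0.0131667.
While 3.5% of the post-interest balance exceeds $15.00, each month B ← (B·(1+r))·(1 − 0.035), i.e. B shrinks by the factor (1+r)·0.965 = 0.97771.
This holds for months 1–171. Entering month 172 the balance is $416.94; 3.5% of the post-interest balance is now below $15.00, so the flat $15.00 minimum applies from here.
From month 172 a fixed $15.00 at rate r clears $416.94 in 35 more payments. Total: 171 + 35 = 206 months.

206 months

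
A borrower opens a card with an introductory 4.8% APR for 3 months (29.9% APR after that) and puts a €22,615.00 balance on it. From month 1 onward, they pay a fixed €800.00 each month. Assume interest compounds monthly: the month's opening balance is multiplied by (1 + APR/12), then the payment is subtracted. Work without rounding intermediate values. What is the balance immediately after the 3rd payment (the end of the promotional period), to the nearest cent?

€20,477.85

Promo months 1–3 at r₀ = 4.8%/12 = 0.004; months 4+ at r₁ = 29.9%/12 = 0.0249167.
After month 3: iterate B ← B·(1+r₀) − €800.00 for 3 months → €20,477.85.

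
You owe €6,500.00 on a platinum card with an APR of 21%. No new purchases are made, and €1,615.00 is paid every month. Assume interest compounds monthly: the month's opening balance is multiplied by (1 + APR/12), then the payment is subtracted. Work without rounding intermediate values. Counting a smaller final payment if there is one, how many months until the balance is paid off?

5 months

Monthly rate r = 21%/12 = 1.75% = 0.0175.
Recurrence: B ← B·(1+r) − €1,615.00.
Month 1: interest €113.75; balance after payment €4,998.75.
Month 2: interest €87.48; balance after payment €3,471.23.
Month 3: interest €60.75; balance after payment €1,916.97.
Month 4: interest €33.55; balance after payment €335.52.
Month 5: interest €5.87; balance after payment €0.00.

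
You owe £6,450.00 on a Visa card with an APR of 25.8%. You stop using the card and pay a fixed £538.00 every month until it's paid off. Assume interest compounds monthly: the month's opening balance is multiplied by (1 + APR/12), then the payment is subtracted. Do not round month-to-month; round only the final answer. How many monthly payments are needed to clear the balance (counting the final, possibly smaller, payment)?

Monthly rate r = 25.8%/12 = 2.15% = 0.0215.
Recurrence: B ← B·(1+r) − £538.00.
Month 1: interest £138.68; balance after payment £6,050.68.
Month 2: interest £130.09; balance after payment £5,642.76.
Closed form: n = −ln(1 − rB₀/P)/ln(1+r) = −ln(0.74224)/ln(1.0215) ≈ 14.013, so the balance reaches zero during payment 15.

15 payments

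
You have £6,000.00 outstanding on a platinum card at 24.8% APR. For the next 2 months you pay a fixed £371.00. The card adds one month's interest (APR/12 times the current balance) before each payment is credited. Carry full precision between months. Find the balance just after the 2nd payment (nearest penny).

£5,500.90

Monthly rate r = 24.8%/12 = 2.06667% = 0.0206667.
Each month: B ← B·(1+r) − £371.00.
Month 1: interest £124.00; balance after payment £5,753.00.
Month 2: interest £118.90; balance after payment £5,500.90.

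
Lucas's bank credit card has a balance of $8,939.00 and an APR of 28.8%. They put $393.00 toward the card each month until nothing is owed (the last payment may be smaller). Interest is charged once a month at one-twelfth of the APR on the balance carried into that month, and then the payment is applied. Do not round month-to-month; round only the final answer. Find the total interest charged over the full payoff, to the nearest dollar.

$4,143

Monthly rate r = 28.8%/12 = 2.4% = 0.024.
Payoff takes n = ⌈−ln(1 − rB₀/P)/ln(1+r)⌉ = ⌈33.286⌉ = 34 payments; the last is $113.26.
Total paid = 33·$393.00 + $113.26 = $13,082.26.
Total interest = total paid − principal = $13,082.26 − $8,939.00 = $4,143.26.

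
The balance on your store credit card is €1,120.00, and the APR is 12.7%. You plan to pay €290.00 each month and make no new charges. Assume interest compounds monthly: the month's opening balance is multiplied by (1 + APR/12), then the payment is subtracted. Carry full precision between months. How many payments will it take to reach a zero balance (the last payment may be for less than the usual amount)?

Monthly rate r = 12.7%/12 = 1.05833% = 0.0105833.
Recurrence: B ← B·(1+r) − €290.00.
Month 1: interest €11.85; balance after payment €841.85.
Month 2: interest €8.91; balance after payment €560.76.
Month 3: interest €5.93; balance after payment €276.70.
Month 4: interest €2.93; balance after payment €0.00.

4 months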